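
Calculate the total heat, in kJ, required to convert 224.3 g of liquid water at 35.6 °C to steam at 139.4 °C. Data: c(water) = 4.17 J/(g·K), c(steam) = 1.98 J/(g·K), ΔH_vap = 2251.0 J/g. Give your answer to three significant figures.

q1 (heat water 35.6→100.0 °C): 224.3 × 4.17 × 64.4 = 60235 J
q2 (vaporize at 100 °C): 224.3 × 2251.0 = 504899 J
q3 (heat steam 100.0→139.4 °C): 224.3 × 1.98 × 39.4 = 17498 J
Total: 60235 + 504899 + 17498 = 582632 J = 583 kJ

q = 583 kJ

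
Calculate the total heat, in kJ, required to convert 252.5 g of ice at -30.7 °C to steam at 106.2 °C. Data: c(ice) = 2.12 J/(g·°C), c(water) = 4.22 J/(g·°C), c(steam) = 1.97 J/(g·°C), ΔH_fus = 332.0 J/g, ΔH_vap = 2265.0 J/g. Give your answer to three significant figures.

q1 (heat ice -30.7→0.0 °C): 252.5 × 2.12 × 30.7 = 16434 J
q2 (melt at 0 °C): 252.5 × 332.0 = 83830 J
q3 (heat water 0.0→100.0 °C): 252.5 × 4.22 × 100.0 = 106555 J
q4 (vaporize at 100 °C): 252.5 × 2265.0 = 571913 J
q5 (heat steam 100.0→106.2 °C): 252.5 × 1.97 × 6.2 = 3084 J
Total: 16434 + 83830 + 106555 + 571913 + 3084 = 781816 J = 782 kJ

q = 782 kJ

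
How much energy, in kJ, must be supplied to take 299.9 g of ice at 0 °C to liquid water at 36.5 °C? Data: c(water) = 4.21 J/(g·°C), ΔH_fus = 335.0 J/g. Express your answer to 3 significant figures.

q = 147 kJ

q1 (melt at 0 °C): 299.9 × 335.0 = 100467 J
q2 (heat water 0.0→36.5 °C): 299.9 × 4.21 × 36.5 = 46084 J
Total: 100467 + 46084 = 146551 J = 147 kJ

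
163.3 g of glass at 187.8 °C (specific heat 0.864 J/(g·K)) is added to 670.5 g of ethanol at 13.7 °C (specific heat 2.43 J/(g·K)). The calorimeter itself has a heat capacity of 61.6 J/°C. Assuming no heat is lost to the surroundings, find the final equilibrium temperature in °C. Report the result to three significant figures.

Heat lost by glass = heat gained by ethanol + calorimeter.
(163.3)(0.864)(187.8 − T) = [(670.5)(2.43) + 61.6](T − 13.7)
141.0912 (187.8 − T) = 1690.915 (T − 13.7)
26497 − 141.0912 T = 1690.915 T − 23166
49663 = 1832.0062 T
T = 27.11 °C

T_f = 27.1 °C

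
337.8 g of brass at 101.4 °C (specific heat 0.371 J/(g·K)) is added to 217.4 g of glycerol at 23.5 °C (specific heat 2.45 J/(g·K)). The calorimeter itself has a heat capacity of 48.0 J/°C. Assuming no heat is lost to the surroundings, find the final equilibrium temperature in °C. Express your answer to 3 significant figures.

T_f = 37.3 °C

Heat lost by brass = heat gained by glycerol + calorimeter.
(337.8)(0.371)(101.4 − T) = [(217.4)(2.45) + 48.0](T − 23.5)
125.3238 (101.4 − T) = 580.63 (T − 23.5)
12708 − 125.3238 T = 580.63 T − 13645
26353 = 705.9538 T
T = 37.33 °C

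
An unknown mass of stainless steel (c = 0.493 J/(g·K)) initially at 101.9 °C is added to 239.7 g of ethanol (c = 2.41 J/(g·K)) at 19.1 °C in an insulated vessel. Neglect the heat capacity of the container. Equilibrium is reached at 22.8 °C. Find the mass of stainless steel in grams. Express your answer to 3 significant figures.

q_gained = (239.7 × 2.41) × (22.8 − 19.1) = 2137 J
q_lost = m × 0.493 × (101.9 − 22.8) = 38.9963 m
m = 2137 / 38.9963 = 54.8 g

m = 54.8 g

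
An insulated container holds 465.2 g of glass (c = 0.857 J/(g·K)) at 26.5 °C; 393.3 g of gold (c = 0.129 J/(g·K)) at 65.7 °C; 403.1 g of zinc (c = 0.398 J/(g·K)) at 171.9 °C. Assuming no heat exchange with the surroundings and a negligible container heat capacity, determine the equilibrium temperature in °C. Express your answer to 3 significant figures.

T_f = 68.0 °C

Σ mᵢcᵢ(T − Tᵢ) = 0  ⇒  T = Σ mᵢcᵢTᵢ / Σ mᵢcᵢ
Σ mᵢcᵢ = 465.2×0.857 + 393.3×0.129 + 403.1×0.398 = 609.8459
Σ mᵢcᵢTᵢ = 398.6764×26.5 + 50.7357×65.7 + 160.4338×171.9 = 41477
T = 41477 / 609.8459 = 68.01 °C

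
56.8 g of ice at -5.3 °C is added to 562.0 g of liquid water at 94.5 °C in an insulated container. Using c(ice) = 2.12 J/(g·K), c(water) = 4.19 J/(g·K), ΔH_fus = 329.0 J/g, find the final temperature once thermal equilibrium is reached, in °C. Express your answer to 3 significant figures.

Heat to bring ice to 0 °C and melt it: q₁ = 56.8×2.12×5.3 + 56.8×329.0 = 19325 J
Heat the water can supply cooling to 0 °C: 562.0×4.19×94.5 = 222527 J > q₁, so all ice melts.
Energy balance: 562.0×4.19×(94.5 − T) = 19325 + 56.8×4.19×(T − 0)
2354.78(94.5 − T) = 19325 + 237.992 T
222527 − 19325 = 2592.772 T
T = 203202 / 2592.772 = 78.37 °C

T_f = 78.4 °C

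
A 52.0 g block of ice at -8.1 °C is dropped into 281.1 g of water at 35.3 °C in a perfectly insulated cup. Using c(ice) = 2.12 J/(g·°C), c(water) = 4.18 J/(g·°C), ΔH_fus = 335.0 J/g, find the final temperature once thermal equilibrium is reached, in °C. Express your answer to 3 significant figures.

T_f = 16.6 °C

Heat to bring ice to 0 °C and melt it: q₁ = 52.0×2.12×8.1 + 52.0×335.0 = 18313 J
Heat the water can supply cooling to 0 °C: 281.1×4.18×35.3 = 41477.4 J > q₁, so all ice melts.
Energy balance: 281.1×4.18×(35.3 − T) = 18313 + 52.0×4.18×(T − 0)
1174.998(35.3 − T) = 18313 + 217.36 T
41477.4 − 18313 = 1392.358 T
T = 23164.4 / 1392.358 = 16.64 °C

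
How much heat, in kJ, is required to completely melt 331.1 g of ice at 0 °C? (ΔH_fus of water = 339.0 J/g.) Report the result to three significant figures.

q = m × ΔH_fus = 331.1 × 339.0 = 112200 J = 112 kJ

q = 112 kJ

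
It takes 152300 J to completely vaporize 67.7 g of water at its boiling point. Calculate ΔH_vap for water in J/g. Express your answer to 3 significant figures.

ΔH_vap = q / m = 152300 / 67.7 = 2250 J/g

ΔH_vap = 2250 J/g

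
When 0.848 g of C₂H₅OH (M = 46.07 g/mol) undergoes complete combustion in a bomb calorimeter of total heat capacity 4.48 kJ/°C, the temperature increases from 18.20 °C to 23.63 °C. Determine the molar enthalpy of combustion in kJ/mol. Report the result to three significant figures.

ΔH = -1320 kJ/mol

ΔT = 23.63 − 18.20 = 5.43 °C
q_cal = C_cal × ΔT = 4.48 × 5.43 = 24.3264 kJ
n = 0.848 / 46.07 = 0.01841 mol
q_rxn = −q_cal = -24.3264 kJ
ΔH = -24.3264 / 0.01841 = -1321 kJ/mol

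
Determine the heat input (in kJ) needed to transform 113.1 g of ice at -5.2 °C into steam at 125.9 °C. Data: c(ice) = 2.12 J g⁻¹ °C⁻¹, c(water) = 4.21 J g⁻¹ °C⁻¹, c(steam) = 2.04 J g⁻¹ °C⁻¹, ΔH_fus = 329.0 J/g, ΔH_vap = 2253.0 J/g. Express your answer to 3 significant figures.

q = 347 kJ

q1 (heat ice -5.2→0.0 °C): 113.1 × 2.12 × 5.2 = 1247 J
q2 (melt at 0 °C): 113.1 × 329.0 = 37210 J
q3 (heat water 0.0→100.0 °C): 113.1 × 4.21 × 100.0 = 47615 J
q4 (vaporize at 100 °C): 113.1 × 2253.0 = 254814 J
q5 (heat steam 100.0→125.9 °C): 113.1 × 2.04 × 25.9 = 5976 J
Total: 1247 + 37210 + 47615 + 254814 + 5976 = 346862 J = 347 kJ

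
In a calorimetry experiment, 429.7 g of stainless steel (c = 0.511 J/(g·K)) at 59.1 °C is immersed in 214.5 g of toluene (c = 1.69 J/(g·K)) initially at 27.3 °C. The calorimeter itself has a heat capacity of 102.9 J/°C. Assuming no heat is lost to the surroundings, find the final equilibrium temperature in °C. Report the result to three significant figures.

T_f = 37.5 °C

Heat lost by stainless steel = heat gained by toluene + calorimeter.
(429.7)(0.511)(59.1 − T) = [(214.5)(1.69) + 102.9](T − 27.3)
219.5767 (59.1 − T) = 465.405 (T − 27.3)
12977 − 219.5767 T = 465.405 T − 12706
25683 = 684.9817 T
T = 37.49 °C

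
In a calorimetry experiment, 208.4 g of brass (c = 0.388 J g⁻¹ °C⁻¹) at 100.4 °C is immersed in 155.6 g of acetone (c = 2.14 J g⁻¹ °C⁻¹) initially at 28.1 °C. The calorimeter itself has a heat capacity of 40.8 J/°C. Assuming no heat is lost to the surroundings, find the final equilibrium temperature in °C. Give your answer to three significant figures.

T_f = 41.0 °C

Heat lost by brass = heat gained by acetone + calorimeter.
(208.4)(0.388)(100.4 − T) = [(155.6)(2.14) + 40.8](T − 28.1)
80.8592 (100.4 − T) = 373.784 (T − 28.1)
8118.3 − 80.8592 T = 373.784 T − 10503
18621.3 = 454.6432 T
T = 40.96 °C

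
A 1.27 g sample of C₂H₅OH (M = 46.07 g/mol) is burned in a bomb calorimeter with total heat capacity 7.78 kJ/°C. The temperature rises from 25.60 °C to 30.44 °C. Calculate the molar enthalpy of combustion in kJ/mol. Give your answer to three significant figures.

ΔT = 30.44 − 25.60 = 4.84 °C
q_cal = C_cal × ΔT = 7.78 × 4.84 = 37.6552 kJ
n = 1.27 / 46.07 = 0.02757 mol
q_rxn = −q_cal = -37.6552 kJ
ΔH = -37.6552 / 0.02757 = -1366 kJ/mol

ΔH = -1370 kJ/mol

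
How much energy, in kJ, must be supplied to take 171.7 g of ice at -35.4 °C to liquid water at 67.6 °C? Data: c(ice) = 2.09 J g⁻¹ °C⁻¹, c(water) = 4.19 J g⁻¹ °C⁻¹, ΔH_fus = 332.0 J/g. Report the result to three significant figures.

q = 118 kJ

q1 (heat ice -35.4→0.0 °C): 171.7 × 2.09 × 35.4 = 12703 J
q2 (melt at 0 °C): 171.7 × 332.0 = 57004 J
q3 (heat water 0.0→67.6 °C): 171.7 × 4.19 × 67.6 = 48633 J
Total: 12703 + 57004 + 48633 = 118340 J = 118 kJ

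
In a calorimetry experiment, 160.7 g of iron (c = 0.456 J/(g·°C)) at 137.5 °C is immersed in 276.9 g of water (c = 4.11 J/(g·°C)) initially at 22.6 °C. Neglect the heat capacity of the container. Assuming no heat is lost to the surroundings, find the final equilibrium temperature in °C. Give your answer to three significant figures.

T_f = 29.6 °C

Heat lost by iron = heat gained by water.
(160.7)(0.456)(137.5 − T) = (276.9)(4.11)(T − 22.6)
73.2792 (137.5 − T) = 1138.059 (T − 22.6)
10076 − 73.2792 T = 1138.059 T − 25720
35796 = 1211.3382 T
T = 29.55 °C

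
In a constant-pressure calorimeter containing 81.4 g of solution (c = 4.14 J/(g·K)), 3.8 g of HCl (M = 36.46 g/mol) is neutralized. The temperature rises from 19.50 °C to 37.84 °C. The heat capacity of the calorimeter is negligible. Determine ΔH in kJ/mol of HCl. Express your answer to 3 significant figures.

ΔH = -59.3 kJ/mol

|ΔT| = |37.84 − 19.50| = 18.34 °C
|q_surr| = (81.4 × 4.14) × 18.34 = 336.996 × 18.34 = 6181 J
n(HCl) = 3.8 / 36.46 = 0.1042 mol
Temperature rose, so q_rxn = −|q_surr| = -6.181 kJ
ΔH = q_rxn / n = -59.32 kJ/mol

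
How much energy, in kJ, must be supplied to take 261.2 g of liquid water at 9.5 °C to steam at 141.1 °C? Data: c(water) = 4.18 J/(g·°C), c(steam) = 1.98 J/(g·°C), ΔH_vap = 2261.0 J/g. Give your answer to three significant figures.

q = 711 kJ

q1 (heat water 9.5→100.0 °C): 261.2 × 4.18 × 90.5 = 98809 J
q2 (vaporize at 100 °C): 261.2 × 2261.0 = 590573 J
q3 (heat steam 100.0→141.1 °C): 261.2 × 1.98 × 41.1 = 21256 J
Total: 98809 + 590573 + 21256 = 710638 J = 711 kJ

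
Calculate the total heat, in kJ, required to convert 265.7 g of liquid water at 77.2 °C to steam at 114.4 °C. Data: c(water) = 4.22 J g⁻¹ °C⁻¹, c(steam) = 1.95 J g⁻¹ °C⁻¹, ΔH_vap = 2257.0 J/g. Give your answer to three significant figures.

q = 633 kJ

q1 (heat water 77.2→100.0 °C): 265.7 × 4.22 × 22.8 = 25565 J
q2 (vaporize at 100 °C): 265.7 × 2257.0 = 599685 J
q3 (heat steam 100.0→114.4 °C): 265.7 × 1.95 × 14.4 = 7461 J
Total: 25565 + 599685 + 7461 = 632711 J = 633 kJ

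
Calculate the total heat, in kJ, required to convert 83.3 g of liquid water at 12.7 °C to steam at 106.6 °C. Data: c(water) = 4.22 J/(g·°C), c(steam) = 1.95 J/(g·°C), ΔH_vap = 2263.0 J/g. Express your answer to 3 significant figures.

q1 (heat water 12.7→100.0 °C): 83.3 × 4.22 × 87.3 = 30688 J
q2 (vaporize at 100 °C): 83.3 × 2263.0 = 188508 J
q3 (heat steam 100.0→106.6 °C): 83.3 × 1.95 × 6.6 = 1072 J
Total: 30688 + 188508 + 1072 = 220268 J = 220 kJ

q = 220 kJ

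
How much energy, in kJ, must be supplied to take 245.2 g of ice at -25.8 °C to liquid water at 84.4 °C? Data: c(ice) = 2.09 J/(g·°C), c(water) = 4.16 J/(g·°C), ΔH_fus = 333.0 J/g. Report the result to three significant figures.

q = 181 kJ

q1 (heat ice -25.8→0.0 °C): 245.2 × 2.09 × 25.8 = 13222 J
q2 (melt at 0 °C): 245.2 × 333.0 = 81652 J
q3 (heat water 0.0→84.4 °C): 245.2 × 4.16 × 84.4 = 86091 J
Total: 13222 + 81652 + 86091 = 180965 J = 181 kJ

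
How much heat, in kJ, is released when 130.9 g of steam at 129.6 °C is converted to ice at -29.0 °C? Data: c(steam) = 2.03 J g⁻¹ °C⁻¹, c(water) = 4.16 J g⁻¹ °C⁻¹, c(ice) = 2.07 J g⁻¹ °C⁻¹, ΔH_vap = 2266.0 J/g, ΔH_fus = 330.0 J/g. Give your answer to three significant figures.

q1 (cool steam 129.6→100 °C): 130.9 × 2.03 × 29.6 = 7866 J
q2 (condense at 100 °C): 130.9 × 2266.0 = 296619 J
q3 (cool water 100→0 °C): 130.9 × 4.16 × 100.0 = 54454 J
q4 (freeze at 0 °C): 130.9 × 330.0 = 43197 J
q5 (cool ice 0→-29.0 °C): 130.9 × 2.07 × 29.0 = 7858 J
Total: 7866 + 296619 + 54454 + 43197 + 7858 = 409994 J = 410 kJ

q = 410 kJ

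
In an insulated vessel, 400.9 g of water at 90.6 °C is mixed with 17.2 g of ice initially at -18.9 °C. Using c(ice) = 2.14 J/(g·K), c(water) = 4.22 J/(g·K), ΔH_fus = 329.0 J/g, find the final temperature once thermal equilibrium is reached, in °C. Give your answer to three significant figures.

T_f = 83.3 °C

Heat to bring ice to 0 °C and melt it: q₁ = 17.2×2.14×18.9 + 17.2×329.0 = 6354.5 J
Heat the water can supply cooling to 0 °C: 400.9×4.22×90.6 = 153277 J > q₁, so all ice melts.
Energy balance: 400.9×4.22×(90.6 − T) = 6354.5 + 17.2×4.22×(T − 0)
1691.798(90.6 − T) = 6354.5 + 72.584 T
153277 − 6354.5 = 1764.382 T
T = 146922.5 / 1764.382 = 83.27 °C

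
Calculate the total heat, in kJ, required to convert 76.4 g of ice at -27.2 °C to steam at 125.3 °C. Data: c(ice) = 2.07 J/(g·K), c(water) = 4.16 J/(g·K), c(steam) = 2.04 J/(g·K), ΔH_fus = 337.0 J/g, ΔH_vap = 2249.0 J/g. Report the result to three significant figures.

q1 (heat ice -27.2→0.0 °C): 76.4 × 2.07 × 27.2 = 4302 J
q2 (melt at 0 °C): 76.4 × 337.0 = 25747 J
q3 (heat water 0.0→100.0 °C): 76.4 × 4.16 × 100.0 = 31782 J
q4 (vaporize at 100 °C): 76.4 × 2249.0 = 171824 J
q5 (heat steam 100.0→125.3 °C): 76.4 × 2.04 × 25.3 = 3943 J
Total: 4302 + 25747 + 31782 + 171824 + 3943 = 237598 J = 238 kJ

q = 238 kJ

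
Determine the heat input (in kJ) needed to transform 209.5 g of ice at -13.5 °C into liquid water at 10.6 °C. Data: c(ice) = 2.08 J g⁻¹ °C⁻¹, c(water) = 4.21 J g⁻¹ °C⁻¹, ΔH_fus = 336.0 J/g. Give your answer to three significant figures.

q1 (heat ice -13.5→0.0 °C): 209.5 × 2.08 × 13.5 = 5883 J
q2 (melt at 0 °C): 209.5 × 336.0 = 70392 J
q3 (heat water 0.0→10.6 °C): 209.5 × 4.21 × 10.6 = 9349 J
Total: 5883 + 70392 + 9349 = 85624 J = 85.6 kJ

q = 85.6 kJ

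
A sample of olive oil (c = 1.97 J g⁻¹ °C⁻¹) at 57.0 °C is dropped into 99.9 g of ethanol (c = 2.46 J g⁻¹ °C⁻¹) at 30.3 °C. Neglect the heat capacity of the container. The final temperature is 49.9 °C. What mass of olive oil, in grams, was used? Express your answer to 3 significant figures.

m = 344 g

q_gained = (99.9 × 2.46) × (49.9 − 30.3) = 4817 J
q_lost = m × 1.97 × (57.0 − 49.9) = 13.987 m
m = 4817 / 13.987 = 344 g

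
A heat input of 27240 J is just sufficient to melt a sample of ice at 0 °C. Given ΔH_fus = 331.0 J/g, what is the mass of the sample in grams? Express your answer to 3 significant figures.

m = 82.3 g

m = q / ΔH_fus = 27240 J / 331.0 J/g = 82.3 g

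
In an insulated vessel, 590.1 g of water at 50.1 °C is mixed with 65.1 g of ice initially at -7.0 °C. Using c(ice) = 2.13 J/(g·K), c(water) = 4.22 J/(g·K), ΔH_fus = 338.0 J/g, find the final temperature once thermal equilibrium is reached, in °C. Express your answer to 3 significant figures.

T_f = 36.8 °C

Heat to bring ice to 0 °C and melt it: q₁ = 65.1×2.13×7.0 + 65.1×338.0 = 22974 J
Heat the water can supply cooling to 0 °C: 590.1×4.22×50.1 = 124760 J > q₁, so all ice melts.
Energy balance: 590.1×4.22×(50.1 − T) = 22974 + 65.1×4.22×(T − 0)
2490.222(50.1 − T) = 22974 + 274.722 T
124760 − 22974 = 2764.944 T
T = 101786 / 2764.944 = 36.81 °C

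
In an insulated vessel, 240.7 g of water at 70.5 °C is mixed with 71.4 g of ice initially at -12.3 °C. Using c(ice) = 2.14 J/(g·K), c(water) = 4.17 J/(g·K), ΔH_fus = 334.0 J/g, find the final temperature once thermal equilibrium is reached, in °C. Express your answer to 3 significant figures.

Heat to bring ice to 0 °C and melt it: q₁ = 71.4×2.14×12.3 + 71.4×334.0 = 25727 J
Heat the water can supply cooling to 0 °C: 240.7×4.17×70.5 = 70762.2 J > q₁, so all ice melts.
Energy balance: 240.7×4.17×(70.5 − T) = 25727 + 71.4×4.17×(T − 0)
1003.719(70.5 − T) = 25727 + 297.738 T
70762.2 − 25727 = 1301.457 T
T = 45035.2 / 1301.457 = 34.60 °C

T_f = 34.6 °C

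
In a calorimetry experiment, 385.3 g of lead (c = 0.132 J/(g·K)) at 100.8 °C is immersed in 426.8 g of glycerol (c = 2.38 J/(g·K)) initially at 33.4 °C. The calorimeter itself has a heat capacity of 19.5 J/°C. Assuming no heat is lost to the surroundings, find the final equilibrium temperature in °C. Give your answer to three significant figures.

Heat lost by lead = heat gained by glycerol + calorimeter.
(385.3)(0.132)(100.8 − T) = [(426.8)(2.38) + 19.5](T − 33.4)
50.8596 (100.8 − T) = 1035.284 (T − 33.4)
5126.6 − 50.8596 T = 1035.284 T − 34578
39704.6 = 1086.1436 T
T = 36.56 °C

T_f = 36.6 °C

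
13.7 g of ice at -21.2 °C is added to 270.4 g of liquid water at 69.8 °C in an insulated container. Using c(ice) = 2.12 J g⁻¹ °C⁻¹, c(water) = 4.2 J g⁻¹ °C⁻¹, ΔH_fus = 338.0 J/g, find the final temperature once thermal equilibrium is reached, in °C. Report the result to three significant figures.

T_f = 62.0 °C

Heat to bring ice to 0 °C and melt it: q₁ = 13.7×2.12×21.2 + 13.7×338.0 = 5246.3 J
Heat the water can supply cooling to 0 °C: 270.4×4.2×69.8 = 79270.5 J > q₁, so all ice melts.
Energy balance: 270.4×4.2×(69.8 − T) = 5246.3 + 13.7×4.2×(T − 0)
1135.68(69.8 − T) = 5246.3 + 57.54 T
79270.5 − 5246.3 = 1193.22 T
T = 74024.2 / 1193.22 = 62.04 °C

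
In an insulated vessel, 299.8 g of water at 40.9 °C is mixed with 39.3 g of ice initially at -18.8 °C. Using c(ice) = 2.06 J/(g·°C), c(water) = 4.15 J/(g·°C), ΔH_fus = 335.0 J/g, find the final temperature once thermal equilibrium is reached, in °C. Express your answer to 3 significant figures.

Heat to bring ice to 0 °C and melt it: q₁ = 39.3×2.06×18.8 + 39.3×335.0 = 14688 J
Heat the water can supply cooling to 0 °C: 299.8×4.15×40.9 = 50886.6 J > q₁, so all ice melts.
Energy balance: 299.8×4.15×(40.9 − T) = 14688 + 39.3×4.15×(T − 0)
1244.17(40.9 − T) = 14688 + 163.095 T
50886.6 − 14688 = 1407.265 T
T = 36198.6 / 1407.265 = 25.72 °C

T_f = 25.7 °C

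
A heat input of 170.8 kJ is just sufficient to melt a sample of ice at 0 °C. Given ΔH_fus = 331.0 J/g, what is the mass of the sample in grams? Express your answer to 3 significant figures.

m = q / ΔH_fus = 170800 J / 331.0 J/g = 516 g

m = 516 g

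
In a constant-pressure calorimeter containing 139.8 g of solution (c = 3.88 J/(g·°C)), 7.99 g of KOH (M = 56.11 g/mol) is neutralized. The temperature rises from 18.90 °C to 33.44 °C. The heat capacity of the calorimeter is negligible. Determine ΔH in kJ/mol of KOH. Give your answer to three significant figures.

ΔH = -55.4 kJ/mol

|ΔT| = |33.44 − 18.90| = 14.54 °C
|q_surr| = (139.8 × 3.88) × 14.54 = 542.424 × 14.54 = 7887 J
n(KOH) = 7.99 / 56.11 = 0.1424 mol
Temperature rose, so q_rxn = −|q_surr| = -7.887 kJ
ΔH = q_rxn / n = -55.39 kJ/mol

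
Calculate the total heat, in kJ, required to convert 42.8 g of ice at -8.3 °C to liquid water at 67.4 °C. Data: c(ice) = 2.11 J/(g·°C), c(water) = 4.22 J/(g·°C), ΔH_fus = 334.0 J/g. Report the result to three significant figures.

q = 27.2 kJ

q1 (heat ice -8.3→0.0 °C): 42.8 × 2.11 × 8.3 = 750 J
q2 (melt at 0 °C): 42.8 × 334.0 = 14295 J
q3 (heat water 0.0→67.4 °C): 42.8 × 4.22 × 67.4 = 12174 J
Total: 750 + 14295 + 12174 = 27219 J = 27.2 kJ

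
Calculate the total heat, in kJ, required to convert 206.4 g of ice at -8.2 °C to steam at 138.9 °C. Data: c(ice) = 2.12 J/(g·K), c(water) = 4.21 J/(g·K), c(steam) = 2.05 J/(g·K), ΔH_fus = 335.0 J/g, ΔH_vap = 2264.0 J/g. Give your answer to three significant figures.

q = 643 kJ

q1 (heat ice -8.2→0.0 °C): 206.4 × 2.12 × 8.2 = 3588 J
q2 (melt at 0 °C): 206.4 × 335.0 = 69144 J
q3 (heat water 0.0→100.0 °C): 206.4 × 4.21 × 100.0 = 86894 J
q4 (vaporize at 100 °C): 206.4 × 2264.0 = 467290 J
q5 (heat steam 100.0→138.9 °C): 206.4 × 2.05 × 38.9 = 16459 J
Total: 3588 + 69144 + 86894 + 467290 + 16459 = 643375 J = 643 kJ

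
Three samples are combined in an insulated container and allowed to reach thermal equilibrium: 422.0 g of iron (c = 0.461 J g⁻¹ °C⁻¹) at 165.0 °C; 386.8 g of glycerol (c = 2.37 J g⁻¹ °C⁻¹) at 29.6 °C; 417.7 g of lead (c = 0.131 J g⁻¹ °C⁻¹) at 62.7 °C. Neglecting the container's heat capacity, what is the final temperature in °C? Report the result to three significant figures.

T_f = 53.7 °C

Σ mᵢcᵢ(T − Tᵢ) = 0  ⇒  T = Σ mᵢcᵢTᵢ / Σ mᵢcᵢ
Σ mᵢcᵢ = 422.0×0.461 + 386.8×2.37 + 417.7×0.131 = 1165.9767
Σ mᵢcᵢTᵢ = 194.542×165.0 + 916.716×29.6 + 54.7187×62.7 = 62665
T = 62665 / 1165.9767 = 53.74 °C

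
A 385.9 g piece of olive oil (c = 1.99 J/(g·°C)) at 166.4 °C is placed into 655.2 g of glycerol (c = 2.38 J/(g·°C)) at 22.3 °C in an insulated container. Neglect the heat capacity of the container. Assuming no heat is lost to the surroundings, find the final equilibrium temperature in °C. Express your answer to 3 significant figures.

T_f = 69.8 °C

Heat lost by olive oil = heat gained by glycerol.
(385.9)(1.99)(166.4 − T) = (655.2)(2.38)(T − 22.3)
767.941 (166.4 − T) = 1559.376 (T − 22.3)
127785 − 767.941 T = 1559.376 T − 34774.1
162559.1 = 2327.317 T
T = 69.848 °C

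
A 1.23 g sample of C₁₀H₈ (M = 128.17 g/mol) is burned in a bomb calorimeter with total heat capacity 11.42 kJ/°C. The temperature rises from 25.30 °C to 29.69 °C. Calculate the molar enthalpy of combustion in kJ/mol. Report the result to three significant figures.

ΔT = 29.69 − 25.30 = 4.39 °C
q_cal = C_cal × ΔT = 11.42 × 4.39 = 50.1338 kJ
n = 1.23 / 128.17 = 0.009597 mol
q_rxn = −q_cal = -50.1338 kJ
ΔH = -50.1338 / 0.009597 = -5224 kJ/mol

ΔH = -5220 kJ/mol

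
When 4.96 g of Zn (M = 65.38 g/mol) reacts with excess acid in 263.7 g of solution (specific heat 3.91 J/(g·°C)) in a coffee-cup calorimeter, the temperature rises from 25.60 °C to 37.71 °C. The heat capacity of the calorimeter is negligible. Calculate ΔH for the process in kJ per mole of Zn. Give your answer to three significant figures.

|ΔT| = |37.71 − 25.60| = 12.11 °C
|q_surr| = (263.7 × 3.91) × 12.11 = 1031.067 × 12.11 = 12490 J
n(Zn) = 4.96 / 65.38 = 0.07586 mol
Temperature rose, so q_rxn = −|q_surr| = -12.49 kJ
ΔH = q_rxn / n = -164.6 kJ/mol

ΔH = -165 kJ/mol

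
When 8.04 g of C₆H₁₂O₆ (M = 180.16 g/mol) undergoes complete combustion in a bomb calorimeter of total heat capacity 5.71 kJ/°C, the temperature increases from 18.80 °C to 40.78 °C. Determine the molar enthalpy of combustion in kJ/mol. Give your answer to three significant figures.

ΔT = 40.78 − 18.80 = 21.98 °C
q_cal = C_cal × ΔT = 5.71 × 21.98 = 125.5058 kJ
n = 8.04 / 180.16 = 0.04463 mol
q_rxn = −q_cal = -125.5058 kJ
ΔH = -125.5058 / 0.04463 = -2812 kJ/mol

ΔH = -2810 kJ/mol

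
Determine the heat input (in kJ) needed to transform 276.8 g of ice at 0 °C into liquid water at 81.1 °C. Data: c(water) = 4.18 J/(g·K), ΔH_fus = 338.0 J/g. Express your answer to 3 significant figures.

q1 (melt at 0 °C): 276.8 × 338.0 = 93558 J
q2 (heat water 0.0→81.1 °C): 276.8 × 4.18 × 81.1 = 93835 J
Total: 93558 + 93835 = 187393 J = 187 kJ

q = 187 kJ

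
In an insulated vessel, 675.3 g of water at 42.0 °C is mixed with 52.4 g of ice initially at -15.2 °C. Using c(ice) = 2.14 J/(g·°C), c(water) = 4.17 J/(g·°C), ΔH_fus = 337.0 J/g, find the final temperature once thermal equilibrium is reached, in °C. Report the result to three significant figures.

Heat to bring ice to 0 °C and melt it: q₁ = 52.4×2.14×15.2 + 52.4×337.0 = 19363 J
Heat the water can supply cooling to 0 °C: 675.3×4.17×42.0 = 118272 J > q₁, so all ice melts.
Energy balance: 675.3×4.17×(42.0 − T) = 19363 + 52.4×4.17×(T − 0)
2816.001(42.0 − T) = 19363 + 218.508 T
118272 − 19363 = 3034.509 T
T = 98909 / 3034.509 = 32.59 °C

T_f = 32.6 °C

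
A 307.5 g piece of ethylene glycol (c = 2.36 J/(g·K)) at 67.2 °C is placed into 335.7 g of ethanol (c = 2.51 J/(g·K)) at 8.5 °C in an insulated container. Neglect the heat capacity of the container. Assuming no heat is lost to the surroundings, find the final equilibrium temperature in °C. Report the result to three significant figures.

T_f = 35.7 °C

Heat lost by ethylene glycol = heat gained by ethanol.
(307.5)(2.36)(67.2 − T) = (335.7)(2.51)(T − 8.5)
725.7 (67.2 − T) = 842.607 (T − 8.5)
48767 − 725.7 T = 842.607 T − 7162.2
55929.2 = 1568.307 T
T = 35.66 °C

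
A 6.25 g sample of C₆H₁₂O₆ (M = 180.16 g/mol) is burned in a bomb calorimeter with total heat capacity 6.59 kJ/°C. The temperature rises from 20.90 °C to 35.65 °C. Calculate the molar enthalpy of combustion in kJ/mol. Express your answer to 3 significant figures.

ΔT = 35.65 − 20.90 = 14.75 °C
q_cal = C_cal × ΔT = 6.59 × 14.75 = 97.2025 kJ
n = 6.25 / 180.16 = 0.03469 mol
q_rxn = −q_cal = -97.2025 kJ
ΔH = -97.2025 / 0.03469 = -2802 kJ/mol

ΔH = -2800 kJ/mol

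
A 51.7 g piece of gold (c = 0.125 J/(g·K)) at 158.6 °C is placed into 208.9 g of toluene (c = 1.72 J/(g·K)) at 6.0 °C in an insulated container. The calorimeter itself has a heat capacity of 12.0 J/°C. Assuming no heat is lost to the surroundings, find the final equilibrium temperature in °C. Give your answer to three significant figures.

Heat lost by gold = heat gained by toluene + calorimeter.
(51.7)(0.125)(158.6 − T) = [(208.9)(1.72) + 12.0](T − 6.0)
6.4625 (158.6 − T) = 371.308 (T − 6.0)
1025.0 − 6.4625 T = 371.308 T − 2227.8
3252.8 = 377.7705 T
T = 8.611 °C

T_f = 8.61 °C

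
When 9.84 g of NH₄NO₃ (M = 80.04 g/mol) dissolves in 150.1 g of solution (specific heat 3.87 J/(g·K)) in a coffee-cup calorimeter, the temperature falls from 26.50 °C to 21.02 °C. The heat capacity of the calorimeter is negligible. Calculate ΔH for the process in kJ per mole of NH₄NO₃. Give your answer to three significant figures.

|ΔT| = |21.02 − 26.50| = 5.48 °C
|q_surr| = (150.1 × 3.87) × 5.48 = 580.887 × 5.48 = 3183 J
n(NH₄NO₃) = 9.84 / 80.04 = 0.1229 mol
Temperature fell, so q_rxn = +|q_surr| = 3.183 kJ
ΔH = q_rxn / n = 25.90 kJ/mol

ΔH = 25.9 kJ/mol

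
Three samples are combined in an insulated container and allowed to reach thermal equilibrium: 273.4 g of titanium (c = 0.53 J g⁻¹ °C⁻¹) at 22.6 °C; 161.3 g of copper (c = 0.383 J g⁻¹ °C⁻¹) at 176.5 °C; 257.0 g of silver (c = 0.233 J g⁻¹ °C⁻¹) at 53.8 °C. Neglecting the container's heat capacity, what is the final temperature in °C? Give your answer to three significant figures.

T_f = 65.3 °C

Σ mᵢcᵢ(T − Tᵢ) = 0  ⇒  T = Σ mᵢcᵢTᵢ / Σ mᵢcᵢ
Σ mᵢcᵢ = 273.4×0.53 + 161.3×0.383 + 257.0×0.233 = 266.5609
Σ mᵢcᵢTᵢ = 144.902×22.6 + 61.7779×176.5 + 59.881×53.8 = 17400
T = 17400 / 266.5609 = 65.28 °C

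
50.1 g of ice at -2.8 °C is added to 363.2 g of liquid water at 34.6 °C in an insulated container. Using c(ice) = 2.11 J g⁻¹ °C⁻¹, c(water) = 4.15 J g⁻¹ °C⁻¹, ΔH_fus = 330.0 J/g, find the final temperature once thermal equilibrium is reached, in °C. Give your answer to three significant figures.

Heat to bring ice to 0 °C and melt it: q₁ = 50.1×2.11×2.8 + 50.1×330.0 = 16829 J
Heat the water can supply cooling to 0 °C: 363.2×4.15×34.6 = 52151.9 J > q₁, so all ice melts.
Energy balance: 363.2×4.15×(34.6 − T) = 16829 + 50.1×4.15×(T − 0)
1507.28(34.6 − T) = 16829 + 207.915 T
52151.9 − 16829 = 1715.195 T
T = 35322.9 / 1715.195 = 20.59 °C

T_f = 20.6 °C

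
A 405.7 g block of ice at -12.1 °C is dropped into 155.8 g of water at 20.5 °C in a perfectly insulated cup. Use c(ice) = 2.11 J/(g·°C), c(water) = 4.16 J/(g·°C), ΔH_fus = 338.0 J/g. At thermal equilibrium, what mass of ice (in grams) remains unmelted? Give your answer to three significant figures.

Heat to warm all ice to 0 °C: 405.7×2.11×12.1 = 10358 J
Heat released by water cooling to 0 °C: 155.8×4.16×20.5 = 13287 J
13287 J < 10358 + 405.7×338.0 = 147484.6 J, so not all ice melts; final T = 0 °C.
Heat left for melting: 13287 − 10358 = 2929 J
Mass melted = 2929 / 338.0 = 8.666 g
Ice remaining = 405.7 − 8.666 = 397.034 g

m_ice remaining = 397 g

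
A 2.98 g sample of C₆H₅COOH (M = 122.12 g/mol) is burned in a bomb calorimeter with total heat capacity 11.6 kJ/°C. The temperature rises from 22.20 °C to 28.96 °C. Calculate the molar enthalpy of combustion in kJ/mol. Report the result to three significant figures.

ΔH = -3210 kJ/mol

ΔT = 28.96 − 22.20 = 6.76 °C
q_cal = C_cal × ΔT = 11.6 × 6.76 = 78.416 kJ
n = 2.98 / 122.12 = 0.02440 mol
q_rxn = −q_cal = -78.416 kJ
ΔH = -78.416 / 0.02440 = -3214 kJ/mol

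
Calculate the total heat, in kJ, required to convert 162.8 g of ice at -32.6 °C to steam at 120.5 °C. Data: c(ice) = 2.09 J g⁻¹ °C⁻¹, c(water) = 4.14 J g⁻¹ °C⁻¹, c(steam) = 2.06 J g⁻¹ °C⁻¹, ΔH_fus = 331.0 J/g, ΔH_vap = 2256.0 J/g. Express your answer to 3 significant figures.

q1 (heat ice -32.6→0.0 °C): 162.8 × 2.09 × 32.6 = 11092 J
q2 (melt at 0 °C): 162.8 × 331.0 = 53887 J
q3 (heat water 0.0→100.0 °C): 162.8 × 4.14 × 100.0 = 67399 J
q4 (vaporize at 100 °C): 162.8 × 2256.0 = 367277 J
q5 (heat steam 100.0→120.5 °C): 162.8 × 2.06 × 20.5 = 6875 J
Total: 11092 + 53887 + 67399 + 367277 + 6875 = 506530 J = 507 kJ

q = 507 kJ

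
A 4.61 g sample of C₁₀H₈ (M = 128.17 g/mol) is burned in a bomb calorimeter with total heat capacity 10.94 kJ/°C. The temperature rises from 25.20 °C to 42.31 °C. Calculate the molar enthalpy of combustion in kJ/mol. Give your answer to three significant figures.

ΔT = 42.31 − 25.20 = 17.11 °C
q_cal = C_cal × ΔT = 10.94 × 17.11 = 187.1834 kJ
n = 4.61 / 128.17 = 0.03597 mol
q_rxn = −q_cal = -187.1834 kJ
ΔH = -187.1834 / 0.03597 = -5204 kJ/mol

ΔH = -5200 kJ/mol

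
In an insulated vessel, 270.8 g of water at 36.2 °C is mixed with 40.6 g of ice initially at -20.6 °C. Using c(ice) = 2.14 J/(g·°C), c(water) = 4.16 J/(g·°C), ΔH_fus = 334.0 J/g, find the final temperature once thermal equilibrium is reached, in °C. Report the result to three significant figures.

Heat to bring ice to 0 °C and melt it: q₁ = 40.6×2.14×20.6 + 40.6×334.0 = 15350 J
Heat the water can supply cooling to 0 °C: 270.8×4.16×36.2 = 40780.3 J > q₁, so all ice melts.
Energy balance: 270.8×4.16×(36.2 − T) = 15350 + 40.6×4.16×(T − 0)
1126.528(36.2 − T) = 15350 + 168.896 T
40780.3 − 15350 = 1295.424 T
T = 25430.3 / 1295.424 = 19.63 °C

T_f = 19.6 °C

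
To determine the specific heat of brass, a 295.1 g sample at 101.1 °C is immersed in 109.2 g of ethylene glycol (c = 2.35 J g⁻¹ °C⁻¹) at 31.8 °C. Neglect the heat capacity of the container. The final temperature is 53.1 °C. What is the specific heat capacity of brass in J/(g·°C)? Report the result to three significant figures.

q_gained = (109.2 × 2.35) × (53.1 − 31.8) = 5466 J
q_lost = 295.1 × c × (101.1 − 53.1) = 14164.8 c
Set equal: c = 5466 / 14164.8 = 0.386 J/(g·°C)

c = 0.386 J/(g·°C)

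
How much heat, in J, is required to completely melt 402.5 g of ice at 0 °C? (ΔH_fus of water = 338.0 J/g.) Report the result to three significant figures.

q = 136000 J

q = m × ΔH_fus = 402.5 × 338.0 = 136000 J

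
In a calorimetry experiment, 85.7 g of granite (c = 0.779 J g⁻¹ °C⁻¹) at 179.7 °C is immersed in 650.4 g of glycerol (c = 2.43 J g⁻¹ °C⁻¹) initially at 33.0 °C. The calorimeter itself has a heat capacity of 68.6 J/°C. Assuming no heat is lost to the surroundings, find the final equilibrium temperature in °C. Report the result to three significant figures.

T_f = 38.7 °C

Heat lost by granite = heat gained by glycerol + calorimeter.
(85.7)(0.779)(179.7 − T) = [(650.4)(2.43) + 68.6](T − 33.0)
66.7603 (179.7 − T) = 1649.072 (T − 33.0)
11997 − 66.7603 T = 1649.072 T − 54419
66416 = 1715.8323 T
T = 38.71 °C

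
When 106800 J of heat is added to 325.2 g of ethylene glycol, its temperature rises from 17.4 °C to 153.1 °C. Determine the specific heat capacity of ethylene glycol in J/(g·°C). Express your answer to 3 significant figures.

c = q / (m ΔT) = 106800 / (325.2 × 135.7)
c = 106800 / 44129.64 = 2.42 J/(g·°C)

c = 2.42 J/(g·°C)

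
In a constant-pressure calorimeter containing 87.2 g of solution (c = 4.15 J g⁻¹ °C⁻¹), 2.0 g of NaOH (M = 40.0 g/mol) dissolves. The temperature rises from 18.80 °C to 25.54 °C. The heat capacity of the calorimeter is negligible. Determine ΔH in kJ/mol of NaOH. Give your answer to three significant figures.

|ΔT| = |25.54 − 18.80| = 6.74 °C
|q_surr| = (87.2 × 4.15) × 6.74 = 361.88 × 6.74 = 2439 J
n(NaOH) = 2.0 / 40.0 = 0.05000 mol
Temperature rose, so q_rxn = −|q_surr| = -2.439 kJ
ΔH = q_rxn / n = -48.78 kJ/mol

ΔH = -48.8 kJ/mol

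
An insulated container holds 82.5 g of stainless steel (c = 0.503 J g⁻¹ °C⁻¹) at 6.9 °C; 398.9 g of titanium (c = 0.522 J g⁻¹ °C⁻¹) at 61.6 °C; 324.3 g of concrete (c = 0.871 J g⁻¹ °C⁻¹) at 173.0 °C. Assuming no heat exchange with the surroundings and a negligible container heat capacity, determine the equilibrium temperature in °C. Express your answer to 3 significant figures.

Σ mᵢcᵢ(T − Tᵢ) = 0  ⇒  T = Σ mᵢcᵢTᵢ / Σ mᵢcᵢ
Σ mᵢcᵢ = 82.5×0.503 + 398.9×0.522 + 324.3×0.871 = 532.1886
Σ mᵢcᵢTᵢ = 41.4975×6.9 + 208.2258×61.6 + 282.4653×173.0 = 61980
T = 61980 / 532.1886 = 116.46 °C

T_f = 116 °C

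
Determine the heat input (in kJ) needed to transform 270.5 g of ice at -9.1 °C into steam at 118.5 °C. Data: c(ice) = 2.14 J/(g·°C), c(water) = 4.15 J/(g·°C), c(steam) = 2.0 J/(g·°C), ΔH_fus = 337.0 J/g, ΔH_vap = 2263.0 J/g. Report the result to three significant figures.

q1 (heat ice -9.1→0.0 °C): 270.5 × 2.14 × 9.1 = 5268 J
q2 (melt at 0 °C): 270.5 × 337.0 = 91159 J
q3 (heat water 0.0→100.0 °C): 270.5 × 4.15 × 100.0 = 112258 J
q4 (vaporize at 100 °C): 270.5 × 2263.0 = 612142 J
q5 (heat steam 100.0→118.5 °C): 270.5 × 2.0 × 18.5 = 10009 J
Total: 5268 + 91159 + 112258 + 612142 + 10009 = 830836 J = 831 kJ

q = 831 kJ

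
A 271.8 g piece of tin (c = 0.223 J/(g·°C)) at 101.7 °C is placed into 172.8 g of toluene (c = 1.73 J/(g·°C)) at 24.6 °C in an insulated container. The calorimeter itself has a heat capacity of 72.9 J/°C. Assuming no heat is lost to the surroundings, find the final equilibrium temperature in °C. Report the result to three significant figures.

T_f = 35.4 °C

Heat lost by tin = heat gained by toluene + calorimeter.
(271.8)(0.223)(101.7 − T) = [(172.8)(1.73) + 72.9](T − 24.6)
60.6114 (101.7 − T) = 371.844 (T − 24.6)
6164.2 − 60.6114 T = 371.844 T − 9147.4
15311.6 = 432.4554 T
T = 35.41 °C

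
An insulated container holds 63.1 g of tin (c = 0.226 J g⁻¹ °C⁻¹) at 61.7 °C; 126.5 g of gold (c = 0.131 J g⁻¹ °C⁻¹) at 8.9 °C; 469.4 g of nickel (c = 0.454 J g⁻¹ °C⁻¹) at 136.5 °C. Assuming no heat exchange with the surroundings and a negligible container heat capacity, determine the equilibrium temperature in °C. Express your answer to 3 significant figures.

T_f = 123 °C

Σ mᵢcᵢ(T − Tᵢ) = 0  ⇒  T = Σ mᵢcᵢTᵢ / Σ mᵢcᵢ
Σ mᵢcᵢ = 63.1×0.226 + 126.5×0.131 + 469.4×0.454 = 243.9397
Σ mᵢcᵢTᵢ = 14.2606×61.7 + 16.5715×8.9 + 213.1076×136.5 = 30117
T = 30117 / 243.9397 = 123.46 °C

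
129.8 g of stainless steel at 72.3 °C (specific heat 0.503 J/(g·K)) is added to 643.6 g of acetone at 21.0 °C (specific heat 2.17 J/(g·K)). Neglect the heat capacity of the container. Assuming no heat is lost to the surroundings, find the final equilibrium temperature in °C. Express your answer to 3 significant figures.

T_f = 23.3 °C

Heat lost by stainless steel = heat gained by acetone.
(129.8)(0.503)(72.3 − T) = (643.6)(2.17)(T − 21.0)
65.2894 (72.3 − T) = 1396.612 (T − 21.0)
4720.4 − 65.2894 T = 1396.612 T − 29329
34049.4 = 1461.9014 T
T = 23.29 °C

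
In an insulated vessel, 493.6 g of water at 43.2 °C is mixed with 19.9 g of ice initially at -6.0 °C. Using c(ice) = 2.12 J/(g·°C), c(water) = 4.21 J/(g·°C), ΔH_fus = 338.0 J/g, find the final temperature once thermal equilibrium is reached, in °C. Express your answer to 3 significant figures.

Heat to bring ice to 0 °C and melt it: q₁ = 19.9×2.12×6.0 + 19.9×338.0 = 6979.3 J
Heat the water can supply cooling to 0 °C: 493.6×4.21×43.2 = 89772.0 J > q₁, so all ice melts.
Energy balance: 493.6×4.21×(43.2 − T) = 6979.3 + 19.9×4.21×(T − 0)
2078.056(43.2 − T) = 6979.3 + 83.779 T
89772.0 − 6979.3 = 2161.835 T
T = 82792.7 / 2161.835 = 38.30 °C

T_f = 38.3 °C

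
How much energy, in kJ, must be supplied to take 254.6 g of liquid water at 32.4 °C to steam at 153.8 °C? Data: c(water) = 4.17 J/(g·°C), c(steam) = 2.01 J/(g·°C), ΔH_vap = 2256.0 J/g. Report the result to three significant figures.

q1 (heat water 32.4→100.0 °C): 254.6 × 4.17 × 67.6 = 71770 J
q2 (vaporize at 100 °C): 254.6 × 2256.0 = 574378 J
q3 (heat steam 100.0→153.8 °C): 254.6 × 2.01 × 53.8 = 27532 J
Total: 71770 + 574378 + 27532 = 673680 J = 674 kJ

q = 674 kJ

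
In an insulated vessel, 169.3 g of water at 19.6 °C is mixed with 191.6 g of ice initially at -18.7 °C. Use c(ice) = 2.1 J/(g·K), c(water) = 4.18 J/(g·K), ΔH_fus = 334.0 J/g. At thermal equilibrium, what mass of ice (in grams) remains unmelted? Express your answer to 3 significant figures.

Heat to warm all ice to 0 °C: 191.6×2.1×18.7 = 7524.1 J
Heat released by water cooling to 0 °C: 169.3×4.18×19.6 = 13870 J
13870 J < 7524.1 + 191.6×334.0 = 71518.5 J, so not all ice melts; final T = 0 °C.
Heat left for melting: 13870 − 7524.1 = 6345.9 J
Mass melted = 6345.9 / 334.0 = 19.00 g
Ice remaining = 191.6 − 19.00 = 172.60 g

m_ice remaining = 173 g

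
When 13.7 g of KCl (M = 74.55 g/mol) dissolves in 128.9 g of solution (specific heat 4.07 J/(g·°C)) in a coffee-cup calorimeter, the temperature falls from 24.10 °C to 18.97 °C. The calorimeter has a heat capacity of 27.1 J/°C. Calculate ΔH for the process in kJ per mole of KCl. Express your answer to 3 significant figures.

|ΔT| = |18.97 − 24.10| = 5.13 °C
|q_surr| = (128.9 × 4.07 + 27.1) × 5.13 = 551.723 × 5.13 = 2830 J
n(KCl) = 13.7 / 74.55 = 0.1838 mol
Temperature fell, so q_rxn = +|q_surr| = 2.830 kJ
ΔH = q_rxn / n = 15.40 kJ/mol

ΔH = 15.4 kJ/mol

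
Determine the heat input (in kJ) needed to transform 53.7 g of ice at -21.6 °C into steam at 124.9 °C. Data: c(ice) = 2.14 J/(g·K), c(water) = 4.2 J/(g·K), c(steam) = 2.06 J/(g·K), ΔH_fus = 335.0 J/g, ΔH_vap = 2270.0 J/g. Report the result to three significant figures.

q1 (heat ice -21.6→0.0 °C): 53.7 × 2.14 × 21.6 = 2482 J
q2 (melt at 0 °C): 53.7 × 335.0 = 17990 J
q3 (heat water 0.0→100.0 °C): 53.7 × 4.2 × 100.0 = 22554 J
q4 (vaporize at 100 °C): 53.7 × 2270.0 = 121899 J
q5 (heat steam 100.0→124.9 °C): 53.7 × 2.06 × 24.9 = 2754 J
Total: 2482 + 17990 + 22554 + 121899 + 2754 = 167679 J = 168 kJ

q = 168 kJ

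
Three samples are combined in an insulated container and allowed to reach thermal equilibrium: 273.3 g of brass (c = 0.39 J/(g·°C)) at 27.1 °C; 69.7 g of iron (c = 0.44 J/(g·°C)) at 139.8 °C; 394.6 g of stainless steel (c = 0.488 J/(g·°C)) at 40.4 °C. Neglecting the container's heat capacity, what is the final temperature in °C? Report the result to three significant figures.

Σ mᵢcᵢ(T − Tᵢ) = 0  ⇒  T = Σ mᵢcᵢTᵢ / Σ mᵢcᵢ
Σ mᵢcᵢ = 273.3×0.39 + 69.7×0.44 + 394.6×0.488 = 329.8198
Σ mᵢcᵢTᵢ = 106.587×27.1 + 30.668×139.8 + 192.5648×40.4 = 14956
T = 14956 / 329.8198 = 45.346 °C

T_f = 45.3 °C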